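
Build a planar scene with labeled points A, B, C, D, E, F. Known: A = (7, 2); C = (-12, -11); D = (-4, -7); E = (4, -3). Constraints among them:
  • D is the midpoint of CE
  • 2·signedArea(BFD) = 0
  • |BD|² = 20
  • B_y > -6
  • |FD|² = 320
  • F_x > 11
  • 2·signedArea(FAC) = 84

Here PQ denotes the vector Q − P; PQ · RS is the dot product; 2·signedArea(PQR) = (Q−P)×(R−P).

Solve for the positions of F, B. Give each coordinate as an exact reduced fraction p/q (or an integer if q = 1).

B = (0, -5)
F = (12, 1)

1. F_x = 12  [line 13·x + -19·y + -137 = 0 ∩ |FD|² = 320]
2. F_y = 1  [line 13·x + -19·y + -137 = 0 ∩ |FD|² = 320]
   → F = (12, 1)
3. B_x = 0  [line 8·x + -16·y + -80 = 0 ∩ |BD|² = 20]
4. B_y = -5  [line 8·x + -16·y + -80 = 0 ∩ |BD|² = 20]
   → B = (0, -5)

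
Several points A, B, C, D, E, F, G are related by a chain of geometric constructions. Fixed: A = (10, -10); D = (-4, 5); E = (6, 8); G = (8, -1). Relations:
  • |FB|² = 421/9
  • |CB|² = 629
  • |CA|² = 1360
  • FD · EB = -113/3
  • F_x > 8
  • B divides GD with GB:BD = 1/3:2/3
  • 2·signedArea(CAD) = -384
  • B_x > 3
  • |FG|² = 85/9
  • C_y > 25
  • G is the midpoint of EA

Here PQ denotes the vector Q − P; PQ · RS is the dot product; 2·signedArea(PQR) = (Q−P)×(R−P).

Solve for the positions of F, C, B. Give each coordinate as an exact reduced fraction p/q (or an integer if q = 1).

1. C_x = 2  [line -15·x + -14·y + 394 = 0 ∩ |CA|² = 1360]
2. C_y = 26  [line -15·x + -14·y + 394 = 0 ∩ |CA|² = 1360]
   → C = (2, 26)
3. B_x = 4  [B divides GD with GB:BD = 1/3:2/3]
4. B_y = 1  [B divides GD with GB:BD = 1/3:2/3]
   → B = (4, 1)
5. F_x = 26/3  [line 2·x + 7·y + 32/3 = 0 ∩ |FG|² = 85/9]
6. F_y = -4  [line 2·x + 7·y + 32/3 = 0 ∩ |FG|² = 85/9]
   → F = (26/3, -4)

B = (4, 1)
C = (2, 26)
F = (26/3, -4)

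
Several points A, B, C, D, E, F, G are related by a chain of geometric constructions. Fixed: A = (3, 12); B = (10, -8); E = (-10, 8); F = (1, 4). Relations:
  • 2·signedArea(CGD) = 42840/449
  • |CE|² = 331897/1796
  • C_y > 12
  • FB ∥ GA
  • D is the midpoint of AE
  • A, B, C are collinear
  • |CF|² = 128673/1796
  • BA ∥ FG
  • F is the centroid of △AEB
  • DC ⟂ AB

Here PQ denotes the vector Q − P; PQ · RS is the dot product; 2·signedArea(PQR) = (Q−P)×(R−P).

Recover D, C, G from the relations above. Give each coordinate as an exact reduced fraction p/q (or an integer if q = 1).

1. D_x = -7/2  [D is the midpoint of AE]
2. D_y = 10  [D is the midpoint of AE]
   → D = (-7/2, 10)
3. C_x = 2617/898  [A, B, C are collinear ∩ DC ⟂ AB]
4. C_y = 5498/449  [A, B, C are collinear ∩ DC ⟂ AB]
   → C = (2617/898, 5498/449)
5. G_x = -6  [FB ∥ GA ∩ BA ∥ FG]
6. G_y = 24  [FB ∥ GA ∩ BA ∥ FG]
   → G = (-6, 24)

C = (2617/898, 5498/449)
D = (-7/2, 10)
G = (-6, 24)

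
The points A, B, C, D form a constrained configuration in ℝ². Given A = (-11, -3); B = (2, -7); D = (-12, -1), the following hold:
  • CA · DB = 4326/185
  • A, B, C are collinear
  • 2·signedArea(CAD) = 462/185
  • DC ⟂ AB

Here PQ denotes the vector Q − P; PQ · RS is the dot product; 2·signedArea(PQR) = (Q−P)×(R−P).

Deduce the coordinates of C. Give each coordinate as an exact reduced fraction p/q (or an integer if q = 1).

1. C_x = -2308/185  [A, B, C are collinear ∩ DC ⟂ AB]
2. C_y = -471/185  [A, B, C are collinear ∩ DC ⟂ AB]
   → C = (-2308/185, -471/185)

C = (-2308/185, -471/185)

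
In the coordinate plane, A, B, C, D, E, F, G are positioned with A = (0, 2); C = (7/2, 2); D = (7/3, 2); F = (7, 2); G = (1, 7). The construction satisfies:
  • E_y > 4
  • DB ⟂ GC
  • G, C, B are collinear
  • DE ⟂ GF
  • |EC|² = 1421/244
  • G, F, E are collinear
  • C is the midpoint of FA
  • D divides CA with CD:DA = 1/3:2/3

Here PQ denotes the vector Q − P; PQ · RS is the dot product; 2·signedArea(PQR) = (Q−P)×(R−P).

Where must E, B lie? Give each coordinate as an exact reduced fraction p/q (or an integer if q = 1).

1. E_x = 259/61  [G, F, E are collinear ∩ DE ⟂ GF]
2. E_y = 262/61  [G, F, E are collinear ∩ DE ⟂ GF]
   → E = (259/61, 262/61)
3. B_x = 49/15  [G, C, B are collinear ∩ DB ⟂ GC]
4. B_y = 37/15  [G, C, B are collinear ∩ DB ⟂ GC]
   → B = (49/15, 37/15)

B = (49/15, 37/15)
E = (259/61, 262/61)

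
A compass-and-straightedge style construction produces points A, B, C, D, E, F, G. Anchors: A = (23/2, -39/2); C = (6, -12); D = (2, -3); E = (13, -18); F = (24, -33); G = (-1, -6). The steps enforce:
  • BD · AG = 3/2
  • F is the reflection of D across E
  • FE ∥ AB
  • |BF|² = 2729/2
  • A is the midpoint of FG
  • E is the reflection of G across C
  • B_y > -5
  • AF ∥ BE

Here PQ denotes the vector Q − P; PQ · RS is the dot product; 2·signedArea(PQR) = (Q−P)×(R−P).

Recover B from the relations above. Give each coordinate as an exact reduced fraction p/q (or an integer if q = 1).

B = (1/2, -9/2)

1. B_x = 1/2  [AF ∥ BE ∩ FE ∥ AB]
2. B_y = -9/2  [AF ∥ BE ∩ FE ∥ AB]
   → B = (1/2, -9/2)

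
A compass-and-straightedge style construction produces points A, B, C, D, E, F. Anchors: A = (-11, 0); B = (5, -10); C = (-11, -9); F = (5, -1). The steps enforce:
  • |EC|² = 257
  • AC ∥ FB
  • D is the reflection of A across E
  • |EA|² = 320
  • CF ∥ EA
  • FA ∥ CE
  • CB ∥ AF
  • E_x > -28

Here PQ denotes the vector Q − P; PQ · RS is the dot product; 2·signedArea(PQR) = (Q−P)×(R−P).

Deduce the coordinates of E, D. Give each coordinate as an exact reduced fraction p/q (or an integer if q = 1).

1. E_x = -27  [CF ∥ EA ∩ FA ∥ CE]
2. E_y = -8  [CF ∥ EA ∩ FA ∥ CE]
   → E = (-27, -8)
3. D_x = -43  [D is the reflection of A across E]
4. D_y = -16  [D is the reflection of A across E]
   → D = (-43, -16)

D = (-43, -16)
E = (-27, -8)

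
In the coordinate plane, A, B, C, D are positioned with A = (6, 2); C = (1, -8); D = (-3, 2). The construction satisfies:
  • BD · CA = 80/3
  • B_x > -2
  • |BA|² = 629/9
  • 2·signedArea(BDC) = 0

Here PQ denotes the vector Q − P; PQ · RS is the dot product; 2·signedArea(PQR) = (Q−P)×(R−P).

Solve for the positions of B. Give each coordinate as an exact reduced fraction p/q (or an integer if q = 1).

B = (-5/3, -4/3)

1. B_x = -5/3  [2·signedArea(BDC) = 0 ∩ BD · CA = 80/3]
2. B_y = -4/3  [2·signedArea(BDC) = 0 ∩ BD · CA = 80/3]
   → B = (-5/3, -4/3)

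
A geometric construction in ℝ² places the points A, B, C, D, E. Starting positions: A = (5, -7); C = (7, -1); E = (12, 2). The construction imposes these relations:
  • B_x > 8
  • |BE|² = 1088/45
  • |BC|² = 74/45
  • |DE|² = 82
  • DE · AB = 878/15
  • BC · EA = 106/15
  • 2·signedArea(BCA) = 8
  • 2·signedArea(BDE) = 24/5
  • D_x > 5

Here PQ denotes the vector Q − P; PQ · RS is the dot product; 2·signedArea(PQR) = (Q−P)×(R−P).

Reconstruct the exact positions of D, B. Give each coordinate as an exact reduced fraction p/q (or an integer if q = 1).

1. B_x = 124/15  [BC · EA = 106/15 ∩ 2·signedArea(BCA) = 8]
2. B_y = -6/5  [BC · EA = 106/15 ∩ 2·signedArea(BCA) = 8]
   → B = (124/15, -6/5)
3. D_x = 29/5  [DE · AB = 878/15 ∩ 2·signedArea(BDE) = 24/5]
4. D_y = -23/5  [DE · AB = 878/15 ∩ 2·signedArea(BDE) = 24/5]
   → D = (29/5, -23/5)

B = (124/15, -6/5)
D = (29/5, -23/5)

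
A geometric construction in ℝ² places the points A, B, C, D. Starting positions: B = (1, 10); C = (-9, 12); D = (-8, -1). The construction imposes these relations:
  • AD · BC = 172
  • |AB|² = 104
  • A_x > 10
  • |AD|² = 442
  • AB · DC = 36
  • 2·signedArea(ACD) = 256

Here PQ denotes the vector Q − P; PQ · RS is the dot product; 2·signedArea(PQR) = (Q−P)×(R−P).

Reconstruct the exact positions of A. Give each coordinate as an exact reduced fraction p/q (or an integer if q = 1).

1. A_x = 11  [AB · DC = 36 ∩ 2·signedArea(ACD) = 256]
2. A_y = 8  [AB · DC = 36 ∩ 2·signedArea(ACD) = 256]
   → A = (11, 8)

A = (11, 8)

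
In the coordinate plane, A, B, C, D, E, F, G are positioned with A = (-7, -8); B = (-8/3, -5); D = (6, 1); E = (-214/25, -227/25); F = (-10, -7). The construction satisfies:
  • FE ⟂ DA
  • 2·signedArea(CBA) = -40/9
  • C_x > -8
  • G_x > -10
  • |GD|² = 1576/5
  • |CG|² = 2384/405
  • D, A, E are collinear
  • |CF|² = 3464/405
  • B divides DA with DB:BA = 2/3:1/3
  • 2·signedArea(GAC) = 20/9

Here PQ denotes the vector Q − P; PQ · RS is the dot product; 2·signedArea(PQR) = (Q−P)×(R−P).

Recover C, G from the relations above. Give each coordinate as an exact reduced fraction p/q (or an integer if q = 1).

C = (-1592/225, -527/75)
G = (-232/25, -201/25)

1. C_x = -1592/225  [line 3·x + -13/3·y + -83/9 = 0 ∩ |CF|² = 3464/405]
2. C_y = -527/75  [line 3·x + -13/3·y + -83/9 = 0 ∩ |CF|² = 3464/405]
   → C = (-1592/225, -527/75)
3. G_x = -232/25  [line -73/75·x + -17/225·y + -241/25 = 0 ∩ |GD|² = 1576/5]
4. G_y = -201/25  [line -73/75·x + -17/225·y + -241/25 = 0 ∩ |GD|² = 1576/5]
   → G = (-232/25, -201/25)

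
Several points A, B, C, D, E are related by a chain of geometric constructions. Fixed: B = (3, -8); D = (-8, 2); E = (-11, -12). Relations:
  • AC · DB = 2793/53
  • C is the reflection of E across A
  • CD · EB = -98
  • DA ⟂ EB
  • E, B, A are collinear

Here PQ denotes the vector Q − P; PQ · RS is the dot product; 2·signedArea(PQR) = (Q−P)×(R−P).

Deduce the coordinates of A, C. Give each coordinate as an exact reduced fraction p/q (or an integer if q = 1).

A = (-240/53, -538/53)
C = (103/53, -440/53)

1. A_x = -240/53  [E, B, A are collinear ∩ DA ⟂ EB]
2. A_y = -538/53  [E, B, A are collinear ∩ DA ⟂ EB]
   → A = (-240/53, -538/53)
3. C_x = 103/53  [C is the reflection of E across A]
4. C_y = -440/53  [C is the reflection of E across A]
   → C = (103/53, -440/53)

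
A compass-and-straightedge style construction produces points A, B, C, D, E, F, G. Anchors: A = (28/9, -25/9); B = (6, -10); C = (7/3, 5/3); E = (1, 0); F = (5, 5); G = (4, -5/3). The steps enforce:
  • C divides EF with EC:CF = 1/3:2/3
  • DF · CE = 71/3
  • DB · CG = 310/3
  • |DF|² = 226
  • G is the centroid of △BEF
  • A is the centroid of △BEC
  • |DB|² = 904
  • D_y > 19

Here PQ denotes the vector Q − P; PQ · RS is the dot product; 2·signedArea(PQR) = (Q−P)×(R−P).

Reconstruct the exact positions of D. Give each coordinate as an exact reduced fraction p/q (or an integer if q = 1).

1. D_x = 4  [DF · CE = 71/3 ∩ DB · CG = 310/3]
2. D_y = 20  [DF · CE = 71/3 ∩ DB · CG = 310/3]
   → D = (4, 20)

D = (4, 20)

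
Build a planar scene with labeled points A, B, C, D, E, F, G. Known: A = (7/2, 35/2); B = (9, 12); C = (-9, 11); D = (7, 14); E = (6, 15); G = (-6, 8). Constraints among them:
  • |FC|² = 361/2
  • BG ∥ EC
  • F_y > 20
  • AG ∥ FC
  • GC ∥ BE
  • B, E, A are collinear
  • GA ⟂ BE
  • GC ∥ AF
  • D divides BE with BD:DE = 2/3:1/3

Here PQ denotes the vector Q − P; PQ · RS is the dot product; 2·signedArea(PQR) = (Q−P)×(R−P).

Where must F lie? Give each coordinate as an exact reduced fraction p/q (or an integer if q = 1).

F = (1/2, 41/2)

1. F_x = 1/2  [AG ∥ FC ∩ GC ∥ AF]
2. F_y = 41/2  [AG ∥ FC ∩ GC ∥ AF]
   → F = (1/2, 41/2)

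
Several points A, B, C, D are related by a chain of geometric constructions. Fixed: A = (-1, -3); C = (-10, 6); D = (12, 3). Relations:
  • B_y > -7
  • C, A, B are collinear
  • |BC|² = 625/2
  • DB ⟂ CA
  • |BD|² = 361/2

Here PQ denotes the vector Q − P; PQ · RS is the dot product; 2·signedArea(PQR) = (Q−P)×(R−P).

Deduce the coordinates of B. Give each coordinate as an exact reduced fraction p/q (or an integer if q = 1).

1. B_x = 5/2  [C, A, B are collinear ∩ DB ⟂ CA]
2. B_y = -13/2  [C, A, B are collinear ∩ DB ⟂ CA]
   → B = (5/2, -13/2)

B = (5/2, -13/2)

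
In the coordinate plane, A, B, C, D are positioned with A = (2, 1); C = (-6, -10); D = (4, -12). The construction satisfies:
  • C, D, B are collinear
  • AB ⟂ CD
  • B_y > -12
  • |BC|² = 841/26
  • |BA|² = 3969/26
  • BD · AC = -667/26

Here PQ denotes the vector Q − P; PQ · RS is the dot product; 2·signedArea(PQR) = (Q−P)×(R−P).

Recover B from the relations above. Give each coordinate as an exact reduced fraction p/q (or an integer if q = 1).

B = (-11/26, -289/26)

1. B_x = -11/26  [C, D, B are collinear ∩ AB ⟂ CD]
2. B_y = -289/26  [C, D, B are collinear ∩ AB ⟂ CD]
   → B = (-11/26, -289/26)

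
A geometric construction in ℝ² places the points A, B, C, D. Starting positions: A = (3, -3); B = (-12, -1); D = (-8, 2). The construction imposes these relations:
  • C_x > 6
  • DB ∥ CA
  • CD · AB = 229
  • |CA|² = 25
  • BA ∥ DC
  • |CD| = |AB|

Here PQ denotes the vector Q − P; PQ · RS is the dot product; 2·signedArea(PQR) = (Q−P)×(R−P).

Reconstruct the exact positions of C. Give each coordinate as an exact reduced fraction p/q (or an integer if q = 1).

C = (7, 0)

1. C_x = 7  [DB ∥ CA ∩ BA ∥ DC]
2. C_y = 0  [DB ∥ CA ∩ BA ∥ DC]
   → C = (7, 0)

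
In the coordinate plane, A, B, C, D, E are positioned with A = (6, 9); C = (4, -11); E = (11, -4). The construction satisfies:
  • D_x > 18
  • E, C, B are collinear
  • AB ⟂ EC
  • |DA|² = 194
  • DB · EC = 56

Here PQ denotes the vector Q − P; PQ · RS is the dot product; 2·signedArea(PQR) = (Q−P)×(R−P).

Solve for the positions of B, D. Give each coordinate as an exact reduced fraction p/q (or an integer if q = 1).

1. B_x = 15  [E, C, B are collinear ∩ AB ⟂ EC]
2. B_y = 0  [E, C, B are collinear ∩ AB ⟂ EC]
   → B = (15, 0)
3. D_x = 19  [line 7·x + 7·y + -161 = 0 ∩ |DA|² = 194]
4. D_y = 4  [line 7·x + 7·y + -161 = 0 ∩ |DA|² = 194]
   → D = (19, 4)

B = (15, 0)
D = (19, 4)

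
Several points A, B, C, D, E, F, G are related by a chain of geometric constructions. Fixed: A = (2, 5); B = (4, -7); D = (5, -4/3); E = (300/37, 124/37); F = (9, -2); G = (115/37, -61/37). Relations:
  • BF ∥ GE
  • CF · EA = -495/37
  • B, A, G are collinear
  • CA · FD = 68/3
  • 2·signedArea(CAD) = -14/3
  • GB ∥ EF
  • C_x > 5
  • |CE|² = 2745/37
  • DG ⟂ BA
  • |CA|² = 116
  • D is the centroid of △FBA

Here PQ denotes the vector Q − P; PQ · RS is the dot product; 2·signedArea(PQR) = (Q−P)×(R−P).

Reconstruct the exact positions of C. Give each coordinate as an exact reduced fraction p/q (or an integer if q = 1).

1. C_x = 6  [2·signedArea(CAD) = -14/3 ∩ CF · EA = -495/37]
2. C_y = -5  [2·signedArea(CAD) = -14/3 ∩ CF · EA = -495/37]
   → C = (6, -5)

C = (6, -5)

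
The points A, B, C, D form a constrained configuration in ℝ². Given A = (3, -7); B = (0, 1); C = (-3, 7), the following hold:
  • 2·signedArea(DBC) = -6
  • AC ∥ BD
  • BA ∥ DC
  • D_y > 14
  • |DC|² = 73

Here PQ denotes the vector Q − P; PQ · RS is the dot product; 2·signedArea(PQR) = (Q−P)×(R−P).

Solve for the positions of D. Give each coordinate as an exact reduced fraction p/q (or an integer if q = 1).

D = (-6, 15)

1. D_x = -6  [BA ∥ DC ∩ AC ∥ BD]
2. D_y = 15  [BA ∥ DC ∩ AC ∥ BD]
   → D = (-6, 15)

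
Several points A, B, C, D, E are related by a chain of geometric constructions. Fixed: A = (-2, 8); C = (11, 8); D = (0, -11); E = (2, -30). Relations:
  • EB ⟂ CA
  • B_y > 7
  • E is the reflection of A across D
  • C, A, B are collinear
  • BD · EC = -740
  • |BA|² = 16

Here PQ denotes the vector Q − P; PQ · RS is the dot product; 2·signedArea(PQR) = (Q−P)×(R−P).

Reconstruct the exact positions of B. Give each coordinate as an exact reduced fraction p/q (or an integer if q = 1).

1. B_x = 2  [C, A, B are collinear ∩ EB ⟂ CA]
2. B_y = 8  [C, A, B are collinear ∩ EB ⟂ CA]
   → B = (2, 8)

B = (2, 8)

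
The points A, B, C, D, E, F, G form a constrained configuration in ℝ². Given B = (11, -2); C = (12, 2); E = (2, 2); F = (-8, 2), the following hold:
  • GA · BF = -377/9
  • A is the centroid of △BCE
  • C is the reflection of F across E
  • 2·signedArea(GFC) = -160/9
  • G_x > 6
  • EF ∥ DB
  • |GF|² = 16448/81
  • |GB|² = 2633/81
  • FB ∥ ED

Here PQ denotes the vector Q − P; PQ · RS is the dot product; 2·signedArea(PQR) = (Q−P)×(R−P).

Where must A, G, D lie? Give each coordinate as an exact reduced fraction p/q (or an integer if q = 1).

A = (25/3, 2/3)
D = (21, -2)
G = (56/9, 10/9)

1. A_x = 25/3  [A is the centroid of △BCE]
2. A_y = 2/3  [A is the centroid of △BCE]
   → A = (25/3, 2/3)
3. G_x = 56/9  [GA · BF = -377/9 ∩ 2·signedArea(GFC) = -160/9]
4. G_y = 10/9  [GA · BF = -377/9 ∩ 2·signedArea(GFC) = -160/9]
   → G = (56/9, 10/9)
5. D_x = 21  [EF ∥ DB ∩ FB ∥ ED]
6. D_y = -2  [EF ∥ DB ∩ FB ∥ ED]
   → D = (21, -2)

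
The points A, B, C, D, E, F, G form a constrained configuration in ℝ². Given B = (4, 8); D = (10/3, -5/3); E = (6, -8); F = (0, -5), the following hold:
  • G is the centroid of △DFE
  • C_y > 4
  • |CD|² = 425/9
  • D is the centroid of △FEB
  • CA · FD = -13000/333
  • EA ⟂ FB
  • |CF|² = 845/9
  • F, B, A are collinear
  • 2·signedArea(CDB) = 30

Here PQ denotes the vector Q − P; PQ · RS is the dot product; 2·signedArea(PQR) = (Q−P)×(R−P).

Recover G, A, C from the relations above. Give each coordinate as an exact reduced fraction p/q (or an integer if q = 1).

A = (-12/37, -224/37)
C = (2/3, 14/3)
G = (28/9, -44/9)

1. G_x = 28/9  [G is the centroid of △DFE]
2. G_y = -44/9  [G is the centroid of △DFE]
   → G = (28/9, -44/9)
3. A_x = -12/37  [F, B, A are collinear ∩ EA ⟂ FB]
4. A_y = -224/37  [F, B, A are collinear ∩ EA ⟂ FB]
   → A = (-12/37, -224/37)
5. C_x = 2/3  [2·signedArea(CDB) = 30 ∩ CA · FD = -13000/333]
6. C_y = 14/3  [2·signedArea(CDB) = 30 ∩ CA · FD = -13000/333]
   → C = (2/3, 14/3)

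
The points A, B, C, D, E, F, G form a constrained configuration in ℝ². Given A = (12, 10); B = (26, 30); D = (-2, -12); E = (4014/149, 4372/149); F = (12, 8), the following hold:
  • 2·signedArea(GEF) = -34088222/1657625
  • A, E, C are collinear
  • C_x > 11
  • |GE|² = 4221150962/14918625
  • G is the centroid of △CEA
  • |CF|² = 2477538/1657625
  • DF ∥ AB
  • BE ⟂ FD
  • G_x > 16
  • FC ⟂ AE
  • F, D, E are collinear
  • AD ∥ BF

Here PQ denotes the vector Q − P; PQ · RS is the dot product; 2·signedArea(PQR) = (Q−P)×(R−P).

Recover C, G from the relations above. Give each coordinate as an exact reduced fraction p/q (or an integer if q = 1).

C = (18287667/1657625, 14499769/1657625)
G = (27611639/1657625, 79714519/4972875)

1. C_x = 18287667/1657625  [A, E, C are collinear ∩ FC ⟂ AE]
2. C_y = 14499769/1657625  [A, E, C are collinear ∩ FC ⟂ AE]
   → C = (18287667/1657625, 14499769/1657625)
3. G_x = 27611639/1657625  [G is the centroid of △CEA]
4. G_y = 79714519/4972875  [G is the centroid of △CEA]
   → G = (27611639/1657625, 79714519/4972875)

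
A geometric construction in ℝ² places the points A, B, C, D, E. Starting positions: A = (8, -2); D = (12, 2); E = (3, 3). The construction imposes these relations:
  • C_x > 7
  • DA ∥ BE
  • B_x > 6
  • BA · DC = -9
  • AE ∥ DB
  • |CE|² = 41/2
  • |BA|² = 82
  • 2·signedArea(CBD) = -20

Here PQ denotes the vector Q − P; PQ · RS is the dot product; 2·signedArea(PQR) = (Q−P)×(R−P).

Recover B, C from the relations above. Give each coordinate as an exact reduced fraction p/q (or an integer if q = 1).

1. B_x = 7  [DA ∥ BE ∩ AE ∥ DB]
2. B_y = 7  [DA ∥ BE ∩ AE ∥ DB]
   → B = (7, 7)
3. C_x = 15/2  [2·signedArea(CBD) = -20 ∩ BA · DC = -9]
4. C_y = 5/2  [2·signedArea(CBD) = -20 ∩ BA · DC = -9]
   → C = (15/2, 5/2)

B = (7, 7)
C = (15/2, 5/2)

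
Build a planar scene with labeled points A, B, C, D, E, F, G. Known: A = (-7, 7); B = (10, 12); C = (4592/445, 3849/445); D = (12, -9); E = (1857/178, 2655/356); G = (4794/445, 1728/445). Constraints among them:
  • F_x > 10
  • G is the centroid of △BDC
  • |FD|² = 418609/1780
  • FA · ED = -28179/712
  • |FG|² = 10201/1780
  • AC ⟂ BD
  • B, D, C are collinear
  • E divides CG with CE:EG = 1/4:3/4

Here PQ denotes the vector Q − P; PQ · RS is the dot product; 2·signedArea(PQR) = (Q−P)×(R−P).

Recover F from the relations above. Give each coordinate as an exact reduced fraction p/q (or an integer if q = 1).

1. F_x = 4693/445  [line -279/178·x + 5859/356·y + -61659/712 = 0 ∩ |FG|² = 10201/1780]
2. F_y = 5577/890  [line -279/178·x + 5859/356·y + -61659/712 = 0 ∩ |FG|² = 10201/1780]
   → F = (4693/445, 5577/890)

F = (4693/445, 5577/890)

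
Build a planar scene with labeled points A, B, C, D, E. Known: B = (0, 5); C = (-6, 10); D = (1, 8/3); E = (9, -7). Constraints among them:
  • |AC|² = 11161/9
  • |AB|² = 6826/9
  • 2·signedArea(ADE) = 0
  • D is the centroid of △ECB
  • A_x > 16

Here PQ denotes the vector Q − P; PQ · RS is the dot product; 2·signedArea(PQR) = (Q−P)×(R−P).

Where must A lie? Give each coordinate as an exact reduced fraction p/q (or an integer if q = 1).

A = (17, -50/3)

1. A_x = 17  [line 29/3·x + 8·y + -31 = 0 ∩ |AC|² = 11161/9]
2. A_y = -50/3  [line 29/3·x + 8·y + -31 = 0 ∩ |AC|² = 11161/9]
   → A = (17, -50/3)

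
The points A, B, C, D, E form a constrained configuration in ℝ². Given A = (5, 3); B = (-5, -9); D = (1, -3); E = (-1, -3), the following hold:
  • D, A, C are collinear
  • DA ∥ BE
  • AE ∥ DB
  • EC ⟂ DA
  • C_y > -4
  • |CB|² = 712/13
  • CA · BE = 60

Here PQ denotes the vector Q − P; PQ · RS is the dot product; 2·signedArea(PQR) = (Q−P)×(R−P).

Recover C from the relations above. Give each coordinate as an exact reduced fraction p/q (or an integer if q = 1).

C = (5/13, -51/13)

1. C_x = 5/13  [D, A, C are collinear ∩ EC ⟂ DA]
2. C_y = -51/13  [D, A, C are collinear ∩ EC ⟂ DA]
   → C = (5/13, -51/13)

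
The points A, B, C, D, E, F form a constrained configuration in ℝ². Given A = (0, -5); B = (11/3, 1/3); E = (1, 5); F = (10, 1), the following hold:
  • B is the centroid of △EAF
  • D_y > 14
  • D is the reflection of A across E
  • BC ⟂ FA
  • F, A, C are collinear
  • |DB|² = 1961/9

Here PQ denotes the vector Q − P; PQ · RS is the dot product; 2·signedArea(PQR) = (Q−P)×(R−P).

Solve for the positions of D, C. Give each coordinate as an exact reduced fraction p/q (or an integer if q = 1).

1. D_x = 2  [D is the reflection of A across E]
2. D_y = 15  [D is the reflection of A across E]
   → D = (2, 15)
3. C_x = 515/102  [F, A, C are collinear ∩ BC ⟂ FA]
4. C_y = -67/34  [F, A, C are collinear ∩ BC ⟂ FA]
   → C = (515/102, -67/34)

C = (515/102, -67/34)
D = (2, 15)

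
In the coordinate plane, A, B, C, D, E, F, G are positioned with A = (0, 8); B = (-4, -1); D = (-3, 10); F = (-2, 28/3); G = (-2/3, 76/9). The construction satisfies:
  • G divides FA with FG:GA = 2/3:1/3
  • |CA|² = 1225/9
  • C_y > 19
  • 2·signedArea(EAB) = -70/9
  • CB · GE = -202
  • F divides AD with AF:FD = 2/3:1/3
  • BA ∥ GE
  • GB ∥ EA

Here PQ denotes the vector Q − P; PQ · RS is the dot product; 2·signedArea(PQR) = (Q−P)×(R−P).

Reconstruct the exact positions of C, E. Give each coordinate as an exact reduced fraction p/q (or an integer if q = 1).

C = (0, 59/3)
E = (10/3, 157/9)

1. E_x = 10/3  [GB ∥ EA ∩ BA ∥ GE]
2. E_y = 157/9  [GB ∥ EA ∩ BA ∥ GE]
   → E = (10/3, 157/9)
3. C_x = 0  [line -4·x + -9·y + 177 = 0 ∩ |CA|² = 1225/9]
4. C_y = 59/3  [line -4·x + -9·y + 177 = 0 ∩ |CA|² = 1225/9]
   → C = (0, 59/3)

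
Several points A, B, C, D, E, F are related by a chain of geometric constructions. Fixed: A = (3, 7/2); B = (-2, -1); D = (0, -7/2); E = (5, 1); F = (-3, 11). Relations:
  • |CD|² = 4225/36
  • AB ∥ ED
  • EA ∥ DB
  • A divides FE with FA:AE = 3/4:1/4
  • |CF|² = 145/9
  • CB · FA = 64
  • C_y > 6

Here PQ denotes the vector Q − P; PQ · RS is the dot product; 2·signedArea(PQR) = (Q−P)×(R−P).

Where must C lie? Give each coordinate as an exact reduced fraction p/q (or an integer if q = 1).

C = (-8/3, 7)

1. C_x = -8/3  [line -6·x + 15/2·y + -137/2 = 0 ∩ |CD|² = 4225/36]
2. C_y = 7  [line -6·x + 15/2·y + -137/2 = 0 ∩ |CD|² = 4225/36]
   → C = (-8/3, 7)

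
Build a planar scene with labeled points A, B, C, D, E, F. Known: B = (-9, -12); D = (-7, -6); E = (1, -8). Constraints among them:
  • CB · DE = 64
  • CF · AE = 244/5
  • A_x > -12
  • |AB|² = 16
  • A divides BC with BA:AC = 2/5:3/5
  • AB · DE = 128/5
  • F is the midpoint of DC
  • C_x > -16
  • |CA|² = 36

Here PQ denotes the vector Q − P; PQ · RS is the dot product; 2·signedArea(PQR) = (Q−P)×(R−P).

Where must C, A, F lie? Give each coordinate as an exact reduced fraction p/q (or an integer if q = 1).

1. A_x = -57/5  [line -8·x + 2·y + -368/5 = 0 ∩ |AB|² = 16]
2. A_y = -44/5  [line -8·x + 2·y + -368/5 = 0 ∩ |AB|² = 16]
   → A = (-57/5, -44/5)
3. C_x = -15  [CB · DE = 64 ∩ A divides BC with BA:AC = 2/5:3/5]
4. C_y = -4  [CB · DE = 64 ∩ A divides BC with BA:AC = 2/5:3/5]
   → C = (-15, -4)
5. F_x = -11  [F is the midpoint of DC]
6. F_y = -5  [F is the midpoint of DC]
   → F = (-11, -5)

A = (-57/5, -44/5)
C = (-15, -4)
F = (-11, -5)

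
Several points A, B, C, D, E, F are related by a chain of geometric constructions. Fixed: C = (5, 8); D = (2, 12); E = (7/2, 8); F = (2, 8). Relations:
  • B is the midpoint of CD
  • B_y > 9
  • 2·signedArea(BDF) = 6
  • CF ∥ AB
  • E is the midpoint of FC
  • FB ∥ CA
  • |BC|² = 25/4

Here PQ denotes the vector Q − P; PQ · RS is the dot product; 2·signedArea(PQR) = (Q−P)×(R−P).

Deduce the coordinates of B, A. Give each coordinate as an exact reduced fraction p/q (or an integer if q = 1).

A = (13/2, 10)
B = (7/2, 10)

1. B_x = 7/2  [B is the midpoint of CD]
2. B_y = 10  [B is the midpoint of CD]
   → B = (7/2, 10)
3. A_x = 13/2  [CF ∥ AB ∩ FB ∥ CA]
4. A_y = 10  [CF ∥ AB ∩ FB ∥ CA]
   → A = (13/2, 10)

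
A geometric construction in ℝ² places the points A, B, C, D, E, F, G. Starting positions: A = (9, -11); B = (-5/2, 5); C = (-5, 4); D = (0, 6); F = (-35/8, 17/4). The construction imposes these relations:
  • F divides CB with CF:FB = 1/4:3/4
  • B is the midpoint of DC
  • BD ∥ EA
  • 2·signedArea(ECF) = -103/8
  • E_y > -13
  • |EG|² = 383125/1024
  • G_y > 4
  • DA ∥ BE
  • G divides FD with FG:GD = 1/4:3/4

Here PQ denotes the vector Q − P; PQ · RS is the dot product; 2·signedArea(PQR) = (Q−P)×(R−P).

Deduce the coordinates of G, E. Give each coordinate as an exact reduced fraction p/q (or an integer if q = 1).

1. G_x = -105/32  [G divides FD with FG:GD = 1/4:3/4]
2. G_y = 75/16  [G divides FD with FG:GD = 1/4:3/4]
   → G = (-105/32, 75/16)
3. E_x = 13/2  [BD ∥ EA ∩ DA ∥ BE]
4. E_y = -12  [BD ∥ EA ∩ DA ∥ BE]
   → E = (13/2, -12)

E = (13/2, -12)
G = (-105/32, 75/16)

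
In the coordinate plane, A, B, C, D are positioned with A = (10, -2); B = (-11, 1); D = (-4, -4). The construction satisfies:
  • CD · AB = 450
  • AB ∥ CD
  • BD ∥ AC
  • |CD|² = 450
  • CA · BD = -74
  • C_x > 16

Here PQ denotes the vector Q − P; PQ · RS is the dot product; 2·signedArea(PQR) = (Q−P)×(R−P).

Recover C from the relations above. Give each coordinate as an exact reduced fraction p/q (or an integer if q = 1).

C = (17, -7)

1. C_x = 17  [AB ∥ CD ∩ BD ∥ AC]
2. C_y = -7  [AB ∥ CD ∩ BD ∥ AC]
   → C = (17, -7)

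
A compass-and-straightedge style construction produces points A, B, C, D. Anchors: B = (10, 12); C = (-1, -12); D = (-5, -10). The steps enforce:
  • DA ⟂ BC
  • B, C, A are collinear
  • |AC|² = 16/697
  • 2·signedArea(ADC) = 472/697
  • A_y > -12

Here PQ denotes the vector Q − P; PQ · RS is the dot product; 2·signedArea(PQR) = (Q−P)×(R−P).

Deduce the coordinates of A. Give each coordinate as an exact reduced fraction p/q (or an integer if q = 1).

1. A_x = -653/697  [B, C, A are collinear ∩ DA ⟂ BC]
2. A_y = -8268/697  [B, C, A are collinear ∩ DA ⟂ BC]
   → A = (-653/697, -8268/697)

A = (-653/697, -8268/697)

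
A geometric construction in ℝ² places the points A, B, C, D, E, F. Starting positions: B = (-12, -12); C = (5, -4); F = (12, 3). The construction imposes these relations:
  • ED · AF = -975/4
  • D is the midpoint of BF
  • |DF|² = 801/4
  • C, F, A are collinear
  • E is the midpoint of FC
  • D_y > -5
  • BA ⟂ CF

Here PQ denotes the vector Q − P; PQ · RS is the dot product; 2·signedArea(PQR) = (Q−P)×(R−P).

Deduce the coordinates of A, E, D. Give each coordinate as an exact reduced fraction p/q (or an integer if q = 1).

A = (-15/2, -33/2)
D = (0, -9/2)
E = (17/2, -1/2)

1. A_x = -15/2  [C, F, A are collinear ∩ BA ⟂ CF]
2. A_y = -33/2  [C, F, A are collinear ∩ BA ⟂ CF]
   → A = (-15/2, -33/2)
3. E_x = 17/2  [E is the midpoint of FC]
4. E_y = -1/2  [E is the midpoint of FC]
   → E = (17/2, -1/2)
5. D_x = 0  [D is the midpoint of BF]
6. D_y = -9/2  [D is the midpoint of BF]
   → D = (0, -9/2)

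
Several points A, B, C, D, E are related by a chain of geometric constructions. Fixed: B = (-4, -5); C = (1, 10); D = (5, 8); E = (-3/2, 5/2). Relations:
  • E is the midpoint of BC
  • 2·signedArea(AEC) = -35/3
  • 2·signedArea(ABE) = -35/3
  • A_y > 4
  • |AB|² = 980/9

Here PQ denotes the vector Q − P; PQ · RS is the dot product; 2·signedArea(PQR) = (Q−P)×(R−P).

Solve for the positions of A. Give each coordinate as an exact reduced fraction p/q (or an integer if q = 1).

A = (2/3, 13/3)

1. A_x = 2/3  [line -15/2·x + 5/2·y + -35/6 = 0 ∩ |AB|² = 980/9]
2. A_y = 13/3  [line -15/2·x + 5/2·y + -35/6 = 0 ∩ |AB|² = 980/9]
   → A = (2/3, 13/3)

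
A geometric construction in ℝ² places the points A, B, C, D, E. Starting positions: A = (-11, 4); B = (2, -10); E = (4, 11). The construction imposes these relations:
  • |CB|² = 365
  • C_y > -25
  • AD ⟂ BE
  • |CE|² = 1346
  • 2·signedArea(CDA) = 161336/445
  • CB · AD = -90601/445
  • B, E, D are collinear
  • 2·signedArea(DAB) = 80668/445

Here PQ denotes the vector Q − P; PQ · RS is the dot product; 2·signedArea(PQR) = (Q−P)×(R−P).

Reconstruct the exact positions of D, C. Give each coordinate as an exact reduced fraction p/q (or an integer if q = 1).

C = (15, -24)
D = (1426/445, 1178/445)

1. D_x = 1426/445  [B, E, D are collinear ∩ AD ⟂ BE]
2. D_y = 1178/445  [B, E, D are collinear ∩ AD ⟂ BE]
   → D = (1426/445, 1178/445)
3. C_x = 15  [CB · AD = -90601/445 ∩ 2·signedArea(CDA) = 161336/445]
4. C_y = -24  [CB · AD = -90601/445 ∩ 2·signedArea(CDA) = 161336/445]
   → C = (15, -24)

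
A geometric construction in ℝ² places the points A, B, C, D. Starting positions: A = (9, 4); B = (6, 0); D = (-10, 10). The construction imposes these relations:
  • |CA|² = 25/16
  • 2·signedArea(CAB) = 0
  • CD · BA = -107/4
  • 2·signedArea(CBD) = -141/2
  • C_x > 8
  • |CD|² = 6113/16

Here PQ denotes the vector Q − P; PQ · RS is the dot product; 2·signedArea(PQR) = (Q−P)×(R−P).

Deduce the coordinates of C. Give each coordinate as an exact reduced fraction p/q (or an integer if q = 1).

1. C_x = 33/4  [2·signedArea(CAB) = 0 ∩ CD · BA = -107/4]
2. C_y = 3  [2·signedArea(CAB) = 0 ∩ CD · BA = -107/4]
   → C = (33/4, 3)

C = (33/4, 3)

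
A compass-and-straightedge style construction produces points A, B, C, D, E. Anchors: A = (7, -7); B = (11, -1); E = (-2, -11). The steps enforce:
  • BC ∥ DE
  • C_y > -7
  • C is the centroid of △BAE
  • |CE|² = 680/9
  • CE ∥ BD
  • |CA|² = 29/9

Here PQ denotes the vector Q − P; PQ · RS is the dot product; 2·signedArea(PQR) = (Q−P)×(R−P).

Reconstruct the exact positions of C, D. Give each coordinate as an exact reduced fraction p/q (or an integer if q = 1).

1. C_x = 16/3  [C is the centroid of △BAE]
2. C_y = -19/3  [C is the centroid of △BAE]
   → C = (16/3, -19/3)
3. D_x = 11/3  [BC ∥ DE ∩ CE ∥ BD]
4. D_y = -17/3  [BC ∥ DE ∩ CE ∥ BD]
   → D = (11/3, -17/3)

C = (16/3, -19/3)
D = (11/3, -17/3)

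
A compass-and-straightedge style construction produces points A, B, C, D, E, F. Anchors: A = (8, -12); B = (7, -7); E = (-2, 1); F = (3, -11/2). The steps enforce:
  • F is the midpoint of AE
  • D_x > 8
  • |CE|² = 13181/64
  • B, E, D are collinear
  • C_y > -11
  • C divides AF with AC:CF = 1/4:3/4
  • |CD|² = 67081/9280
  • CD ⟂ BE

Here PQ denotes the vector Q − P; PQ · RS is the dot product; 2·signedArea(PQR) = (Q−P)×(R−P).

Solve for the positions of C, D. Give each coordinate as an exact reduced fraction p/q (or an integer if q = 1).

C = (27/4, -83/8)
D = (4951/580, -1213/145)

1. C_x = 27/4  [C divides AF with AC:CF = 1/4:3/4]
2. C_y = -83/8  [C divides AF with AC:CF = 1/4:3/4]
   → C = (27/4, -83/8)
3. D_x = 4951/580  [B, E, D are collinear ∩ CD ⟂ BE]
4. D_y = -1213/145  [B, E, D are collinear ∩ CD ⟂ BE]
   → D = (4951/580, -1213/145)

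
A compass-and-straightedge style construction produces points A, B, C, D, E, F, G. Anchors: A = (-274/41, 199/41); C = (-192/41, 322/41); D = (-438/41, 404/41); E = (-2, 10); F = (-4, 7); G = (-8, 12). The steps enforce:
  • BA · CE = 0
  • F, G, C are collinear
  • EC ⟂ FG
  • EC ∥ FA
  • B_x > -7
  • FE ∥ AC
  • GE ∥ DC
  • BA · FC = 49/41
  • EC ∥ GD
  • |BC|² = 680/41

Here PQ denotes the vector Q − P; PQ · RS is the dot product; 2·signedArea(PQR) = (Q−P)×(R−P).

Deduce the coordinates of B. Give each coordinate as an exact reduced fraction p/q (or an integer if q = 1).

1. B_x = -6  [BA · CE = 0 ∩ BA · FC = 49/41]
2. B_y = 4  [BA · CE = 0 ∩ BA · FC = 49/41]
   → B = (-6, 4)

B = (-6, 4)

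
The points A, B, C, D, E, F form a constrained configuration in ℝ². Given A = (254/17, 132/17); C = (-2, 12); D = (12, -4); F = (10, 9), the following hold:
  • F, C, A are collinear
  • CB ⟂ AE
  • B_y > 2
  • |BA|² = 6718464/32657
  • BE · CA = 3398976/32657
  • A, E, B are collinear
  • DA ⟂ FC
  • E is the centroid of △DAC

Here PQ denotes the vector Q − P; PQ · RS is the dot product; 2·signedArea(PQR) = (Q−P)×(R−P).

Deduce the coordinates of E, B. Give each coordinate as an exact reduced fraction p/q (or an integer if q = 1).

1. E_x = 424/51  [E is the centroid of △DAC]
2. E_y = 268/51  [E is the centroid of △DAC]
   → E = (424/51, 268/51)
3. B_x = 49886/32657  [A, E, B are collinear ∩ CB ⟂ AE]
4. B_y = 87684/32657  [A, E, B are collinear ∩ CB ⟂ AE]
   → B = (49886/32657, 87684/32657)

B = (49886/32657, 87684/32657)
E = (424/51, 268/51)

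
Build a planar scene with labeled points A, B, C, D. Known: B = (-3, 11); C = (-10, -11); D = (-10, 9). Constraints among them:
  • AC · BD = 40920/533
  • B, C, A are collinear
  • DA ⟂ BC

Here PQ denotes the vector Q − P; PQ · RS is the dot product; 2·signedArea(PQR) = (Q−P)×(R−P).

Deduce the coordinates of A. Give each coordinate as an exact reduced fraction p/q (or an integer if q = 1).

1. A_x = -2250/533  [B, C, A are collinear ∩ DA ⟂ BC]
2. A_y = 3817/533  [B, C, A are collinear ∩ DA ⟂ BC]
   → A = (-2250/533, 3817/533)

A = (-2250/533, 3817/533)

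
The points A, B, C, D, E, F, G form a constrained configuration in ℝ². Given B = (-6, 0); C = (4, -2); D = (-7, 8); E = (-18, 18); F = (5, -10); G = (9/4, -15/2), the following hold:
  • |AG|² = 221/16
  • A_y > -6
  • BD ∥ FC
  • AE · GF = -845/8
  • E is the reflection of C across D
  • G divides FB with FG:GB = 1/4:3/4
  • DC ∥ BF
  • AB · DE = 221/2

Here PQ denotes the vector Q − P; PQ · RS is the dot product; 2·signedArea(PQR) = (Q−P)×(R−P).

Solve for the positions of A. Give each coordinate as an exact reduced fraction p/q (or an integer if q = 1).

A = (-1/2, -5)

1. A_x = -1/2  [line -11/4·x + 5/2·y + 89/8 = 0 ∩ |AG|² = 221/16]
2. A_y = -5  [line -11/4·x + 5/2·y + 89/8 = 0 ∩ |AG|² = 221/16]
   → A = (-1/2, -5)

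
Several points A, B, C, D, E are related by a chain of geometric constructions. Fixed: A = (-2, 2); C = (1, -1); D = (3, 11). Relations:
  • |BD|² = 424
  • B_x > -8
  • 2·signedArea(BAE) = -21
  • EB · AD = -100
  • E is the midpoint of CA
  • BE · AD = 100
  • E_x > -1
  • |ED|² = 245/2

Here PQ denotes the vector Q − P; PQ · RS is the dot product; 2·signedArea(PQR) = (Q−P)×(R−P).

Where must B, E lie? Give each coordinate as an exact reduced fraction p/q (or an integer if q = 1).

B = (-7, -7)
E = (-1/2, 1/2)

1. E_x = -1/2  [E is the midpoint of CA]
2. E_y = 1/2  [E is the midpoint of CA]
   → E = (-1/2, 1/2)
3. B_x = -7  [BE · AD = 100 ∩ 2·signedArea(BAE) = -21]
4. B_y = -7  [BE · AD = 100 ∩ 2·signedArea(BAE) = -21]
   → B = (-7, -7)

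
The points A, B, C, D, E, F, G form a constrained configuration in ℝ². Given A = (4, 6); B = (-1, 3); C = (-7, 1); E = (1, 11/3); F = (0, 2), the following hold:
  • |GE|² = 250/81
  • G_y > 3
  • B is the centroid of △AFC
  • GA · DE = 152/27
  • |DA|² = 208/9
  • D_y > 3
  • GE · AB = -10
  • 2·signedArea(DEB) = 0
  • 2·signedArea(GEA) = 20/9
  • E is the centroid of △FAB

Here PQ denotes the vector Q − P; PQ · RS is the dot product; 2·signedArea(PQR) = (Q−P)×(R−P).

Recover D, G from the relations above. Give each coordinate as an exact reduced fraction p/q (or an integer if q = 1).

1. G_x = -2/3  [GE · AB = -10 ∩ 2·signedArea(GEA) = 20/9]
2. G_y = 28/9  [GE · AB = -10 ∩ 2·signedArea(GEA) = 20/9]
   → G = (-2/3, 28/9)
3. D_x = 0  [2·signedArea(DEB) = 0 ∩ GA · DE = 152/27]
4. D_y = 10/3  [2·signedArea(DEB) = 0 ∩ GA · DE = 152/27]
   → D = (0, 10/3)

D = (0, 10/3)
G = (-2/3, 28/9)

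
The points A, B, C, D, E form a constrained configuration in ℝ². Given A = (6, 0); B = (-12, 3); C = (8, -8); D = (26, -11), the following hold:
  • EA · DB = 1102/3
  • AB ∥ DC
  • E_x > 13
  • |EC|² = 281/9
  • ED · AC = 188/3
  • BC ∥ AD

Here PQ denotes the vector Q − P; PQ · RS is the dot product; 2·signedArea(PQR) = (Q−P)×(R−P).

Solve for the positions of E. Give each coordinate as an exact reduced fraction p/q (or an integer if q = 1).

1. E_x = 40/3  [ED · AC = 188/3 ∩ EA · DB = 1102/3]
2. E_y = -19/3  [ED · AC = 188/3 ∩ EA · DB = 1102/3]
   → E = (40/3, -19/3)

E = (40/3, -19/3)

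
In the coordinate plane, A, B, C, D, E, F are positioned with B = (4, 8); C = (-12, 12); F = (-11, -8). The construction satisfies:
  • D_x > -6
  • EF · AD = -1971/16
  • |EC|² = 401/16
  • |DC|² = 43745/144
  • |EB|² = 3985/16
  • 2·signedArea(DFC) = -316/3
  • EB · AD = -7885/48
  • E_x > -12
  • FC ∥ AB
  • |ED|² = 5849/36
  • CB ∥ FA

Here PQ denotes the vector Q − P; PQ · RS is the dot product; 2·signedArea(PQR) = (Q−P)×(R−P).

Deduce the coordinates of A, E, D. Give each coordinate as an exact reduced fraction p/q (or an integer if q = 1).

A = (5, -12)
D = (-71/12, -13/3)
E = (-47/4, 7)

1. A_x = 5  [FC ∥ AB ∩ CB ∥ FA]
2. A_y = -12  [FC ∥ AB ∩ CB ∥ FA]
   → A = (5, -12)
3. D_x = -71/12  [line -20·x + -1·y + -368/3 = 0 ∩ |DC|² = 43745/144]
4. D_y = -13/3  [line -20·x + -1·y + -368/3 = 0 ∩ |DC|² = 43745/144]
   → D = (-71/12, -13/3)
5. E_x = -47/4  [line 131/12·x + -23/3·y + 2911/16 = 0 ∩ |ED|² = 5849/36]
6. E_y = 7  [line 131/12·x + -23/3·y + 2911/16 = 0 ∩ |ED|² = 5849/36]
   → E = (-47/4, 7)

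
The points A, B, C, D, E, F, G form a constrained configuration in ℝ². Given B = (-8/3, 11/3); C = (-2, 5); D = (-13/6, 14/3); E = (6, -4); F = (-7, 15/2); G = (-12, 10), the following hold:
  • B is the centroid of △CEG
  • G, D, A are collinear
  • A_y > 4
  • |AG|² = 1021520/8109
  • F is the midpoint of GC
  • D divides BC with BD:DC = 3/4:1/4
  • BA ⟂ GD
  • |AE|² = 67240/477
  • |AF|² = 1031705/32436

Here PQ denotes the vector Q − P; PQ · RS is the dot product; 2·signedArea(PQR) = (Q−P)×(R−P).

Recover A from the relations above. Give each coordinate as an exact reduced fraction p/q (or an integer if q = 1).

1. A_x = -5768/2703  [G, D, A are collinear ∩ BA ⟂ GD]
2. A_y = 12566/2703  [G, D, A are collinear ∩ BA ⟂ GD]
   → A = (-5768/2703, 12566/2703)

A = (-5768/2703, 12566/2703)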